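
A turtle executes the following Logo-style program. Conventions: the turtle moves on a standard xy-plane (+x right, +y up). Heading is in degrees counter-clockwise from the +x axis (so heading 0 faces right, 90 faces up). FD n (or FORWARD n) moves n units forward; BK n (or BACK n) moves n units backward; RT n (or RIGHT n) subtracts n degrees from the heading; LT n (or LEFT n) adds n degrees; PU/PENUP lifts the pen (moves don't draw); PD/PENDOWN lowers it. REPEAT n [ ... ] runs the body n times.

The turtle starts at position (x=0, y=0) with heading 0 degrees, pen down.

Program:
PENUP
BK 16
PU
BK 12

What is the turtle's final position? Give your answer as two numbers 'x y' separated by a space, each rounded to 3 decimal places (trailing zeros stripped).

Answer: -28 0

Derivation:
Executing turtle program step by step:
Start: pos=(0,0), heading=0, pen down
PU: pen up
BK 16: (0,0) -> (-16,0) [heading=0, move]
PU: pen up
BK 12: (-16,0) -> (-28,0) [heading=0, move]
Final: pos=(-28,0), heading=0, 0 segment(s) drawn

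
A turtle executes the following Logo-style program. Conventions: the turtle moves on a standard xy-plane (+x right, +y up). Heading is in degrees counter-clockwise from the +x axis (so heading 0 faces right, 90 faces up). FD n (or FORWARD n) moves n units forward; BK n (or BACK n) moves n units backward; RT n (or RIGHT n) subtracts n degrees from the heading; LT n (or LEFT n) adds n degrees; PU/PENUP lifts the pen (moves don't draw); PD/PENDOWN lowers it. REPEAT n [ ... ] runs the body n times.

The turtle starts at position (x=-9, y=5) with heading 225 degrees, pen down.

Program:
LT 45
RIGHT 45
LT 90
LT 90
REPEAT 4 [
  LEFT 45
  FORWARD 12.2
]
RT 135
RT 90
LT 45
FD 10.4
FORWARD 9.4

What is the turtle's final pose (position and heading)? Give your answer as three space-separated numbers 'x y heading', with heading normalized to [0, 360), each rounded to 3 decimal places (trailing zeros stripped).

Executing turtle program step by step:
Start: pos=(-9,5), heading=225, pen down
LT 45: heading 225 -> 270
RT 45: heading 270 -> 225
LT 90: heading 225 -> 315
LT 90: heading 315 -> 45
REPEAT 4 [
  -- iteration 1/4 --
  LT 45: heading 45 -> 90
  FD 12.2: (-9,5) -> (-9,17.2) [heading=90, draw]
  -- iteration 2/4 --
  LT 45: heading 90 -> 135
  FD 12.2: (-9,17.2) -> (-17.627,25.827) [heading=135, draw]
  -- iteration 3/4 --
  LT 45: heading 135 -> 180
  FD 12.2: (-17.627,25.827) -> (-29.827,25.827) [heading=180, draw]
  -- iteration 4/4 --
  LT 45: heading 180 -> 225
  FD 12.2: (-29.827,25.827) -> (-38.453,17.2) [heading=225, draw]
]
RT 135: heading 225 -> 90
RT 90: heading 90 -> 0
LT 45: heading 0 -> 45
FD 10.4: (-38.453,17.2) -> (-31.099,24.554) [heading=45, draw]
FD 9.4: (-31.099,24.554) -> (-24.453,31.201) [heading=45, draw]
Final: pos=(-24.453,31.201), heading=45, 6 segment(s) drawn

Answer: -24.453 31.201 45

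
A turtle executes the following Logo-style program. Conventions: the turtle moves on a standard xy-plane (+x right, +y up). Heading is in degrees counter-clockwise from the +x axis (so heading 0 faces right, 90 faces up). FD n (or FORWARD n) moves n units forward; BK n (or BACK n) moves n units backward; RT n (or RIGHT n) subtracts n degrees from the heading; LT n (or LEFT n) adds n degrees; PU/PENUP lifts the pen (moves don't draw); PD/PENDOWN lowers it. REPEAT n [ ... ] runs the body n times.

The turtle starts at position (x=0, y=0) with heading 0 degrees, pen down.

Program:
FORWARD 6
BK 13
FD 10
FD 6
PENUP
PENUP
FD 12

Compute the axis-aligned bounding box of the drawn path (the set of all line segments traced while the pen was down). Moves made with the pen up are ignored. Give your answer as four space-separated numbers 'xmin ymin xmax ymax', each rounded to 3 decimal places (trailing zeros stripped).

Executing turtle program step by step:
Start: pos=(0,0), heading=0, pen down
FD 6: (0,0) -> (6,0) [heading=0, draw]
BK 13: (6,0) -> (-7,0) [heading=0, draw]
FD 10: (-7,0) -> (3,0) [heading=0, draw]
FD 6: (3,0) -> (9,0) [heading=0, draw]
PU: pen up
PU: pen up
FD 12: (9,0) -> (21,0) [heading=0, move]
Final: pos=(21,0), heading=0, 4 segment(s) drawn

Segment endpoints: x in {-7, 0, 3, 6, 9}, y in {0}
xmin=-7, ymin=0, xmax=9, ymax=0

Answer: -7 0 9 0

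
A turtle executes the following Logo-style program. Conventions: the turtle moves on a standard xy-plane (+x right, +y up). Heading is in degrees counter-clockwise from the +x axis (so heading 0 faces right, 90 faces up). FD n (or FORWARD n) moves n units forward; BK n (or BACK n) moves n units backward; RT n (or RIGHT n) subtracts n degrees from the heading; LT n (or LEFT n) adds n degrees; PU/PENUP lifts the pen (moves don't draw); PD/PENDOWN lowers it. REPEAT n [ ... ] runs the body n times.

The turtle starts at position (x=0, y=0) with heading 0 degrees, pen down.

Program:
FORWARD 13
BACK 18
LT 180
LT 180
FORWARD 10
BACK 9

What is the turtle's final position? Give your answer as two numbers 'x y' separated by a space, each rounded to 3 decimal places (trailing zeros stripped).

Executing turtle program step by step:
Start: pos=(0,0), heading=0, pen down
FD 13: (0,0) -> (13,0) [heading=0, draw]
BK 18: (13,0) -> (-5,0) [heading=0, draw]
LT 180: heading 0 -> 180
LT 180: heading 180 -> 0
FD 10: (-5,0) -> (5,0) [heading=0, draw]
BK 9: (5,0) -> (-4,0) [heading=0, draw]
Final: pos=(-4,0), heading=0, 4 segment(s) drawn

Answer: -4 0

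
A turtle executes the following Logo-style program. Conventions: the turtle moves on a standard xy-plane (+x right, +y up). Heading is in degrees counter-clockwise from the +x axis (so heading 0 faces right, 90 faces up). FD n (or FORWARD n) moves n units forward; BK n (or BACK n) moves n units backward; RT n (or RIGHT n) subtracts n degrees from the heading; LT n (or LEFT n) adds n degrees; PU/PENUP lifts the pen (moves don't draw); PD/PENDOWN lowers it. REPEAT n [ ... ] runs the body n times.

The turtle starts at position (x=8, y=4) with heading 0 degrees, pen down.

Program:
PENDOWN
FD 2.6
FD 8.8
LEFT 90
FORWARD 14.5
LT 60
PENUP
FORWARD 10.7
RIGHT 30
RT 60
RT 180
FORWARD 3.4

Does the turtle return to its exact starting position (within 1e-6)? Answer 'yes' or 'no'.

Executing turtle program step by step:
Start: pos=(8,4), heading=0, pen down
PD: pen down
FD 2.6: (8,4) -> (10.6,4) [heading=0, draw]
FD 8.8: (10.6,4) -> (19.4,4) [heading=0, draw]
LT 90: heading 0 -> 90
FD 14.5: (19.4,4) -> (19.4,18.5) [heading=90, draw]
LT 60: heading 90 -> 150
PU: pen up
FD 10.7: (19.4,18.5) -> (10.134,23.85) [heading=150, move]
RT 30: heading 150 -> 120
RT 60: heading 120 -> 60
RT 180: heading 60 -> 240
FD 3.4: (10.134,23.85) -> (8.434,20.906) [heading=240, move]
Final: pos=(8.434,20.906), heading=240, 3 segment(s) drawn

Start position: (8, 4)
Final position: (8.434, 20.906)
Distance = 16.911; >= 1e-6 -> NOT closed

Answer: no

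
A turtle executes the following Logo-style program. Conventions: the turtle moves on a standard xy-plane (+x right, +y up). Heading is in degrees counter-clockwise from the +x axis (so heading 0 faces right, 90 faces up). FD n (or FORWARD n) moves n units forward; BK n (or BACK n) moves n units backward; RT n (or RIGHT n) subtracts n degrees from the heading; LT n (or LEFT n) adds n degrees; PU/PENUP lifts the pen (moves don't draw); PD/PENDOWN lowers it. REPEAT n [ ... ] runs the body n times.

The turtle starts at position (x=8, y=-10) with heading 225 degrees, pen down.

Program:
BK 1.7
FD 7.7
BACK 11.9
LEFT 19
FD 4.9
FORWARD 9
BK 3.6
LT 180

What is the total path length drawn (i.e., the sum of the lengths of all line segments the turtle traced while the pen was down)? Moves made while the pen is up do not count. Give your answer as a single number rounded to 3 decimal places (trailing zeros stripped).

Answer: 38.8

Derivation:
Executing turtle program step by step:
Start: pos=(8,-10), heading=225, pen down
BK 1.7: (8,-10) -> (9.202,-8.798) [heading=225, draw]
FD 7.7: (9.202,-8.798) -> (3.757,-14.243) [heading=225, draw]
BK 11.9: (3.757,-14.243) -> (12.172,-5.828) [heading=225, draw]
LT 19: heading 225 -> 244
FD 4.9: (12.172,-5.828) -> (10.024,-10.232) [heading=244, draw]
FD 9: (10.024,-10.232) -> (6.079,-18.321) [heading=244, draw]
BK 3.6: (6.079,-18.321) -> (7.657,-15.086) [heading=244, draw]
LT 180: heading 244 -> 64
Final: pos=(7.657,-15.086), heading=64, 6 segment(s) drawn

Segment lengths:
  seg 1: (8,-10) -> (9.202,-8.798), length = 1.7
  seg 2: (9.202,-8.798) -> (3.757,-14.243), length = 7.7
  seg 3: (3.757,-14.243) -> (12.172,-5.828), length = 11.9
  seg 4: (12.172,-5.828) -> (10.024,-10.232), length = 4.9
  seg 5: (10.024,-10.232) -> (6.079,-18.321), length = 9
  seg 6: (6.079,-18.321) -> (7.657,-15.086), length = 3.6
Total = 38.8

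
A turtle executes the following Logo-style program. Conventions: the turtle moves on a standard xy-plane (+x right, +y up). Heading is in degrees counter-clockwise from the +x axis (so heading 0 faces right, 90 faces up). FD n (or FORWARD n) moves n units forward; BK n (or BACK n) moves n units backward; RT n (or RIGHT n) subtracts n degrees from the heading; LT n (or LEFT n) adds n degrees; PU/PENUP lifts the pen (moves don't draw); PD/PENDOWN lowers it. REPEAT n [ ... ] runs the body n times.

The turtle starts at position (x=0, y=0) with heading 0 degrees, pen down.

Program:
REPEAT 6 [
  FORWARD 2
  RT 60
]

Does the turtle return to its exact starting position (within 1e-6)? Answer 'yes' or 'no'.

Answer: yes

Derivation:
Executing turtle program step by step:
Start: pos=(0,0), heading=0, pen down
REPEAT 6 [
  -- iteration 1/6 --
  FD 2: (0,0) -> (2,0) [heading=0, draw]
  RT 60: heading 0 -> 300
  -- iteration 2/6 --
  FD 2: (2,0) -> (3,-1.732) [heading=300, draw]
  RT 60: heading 300 -> 240
  -- iteration 3/6 --
  FD 2: (3,-1.732) -> (2,-3.464) [heading=240, draw]
  RT 60: heading 240 -> 180
  -- iteration 4/6 --
  FD 2: (2,-3.464) -> (0,-3.464) [heading=180, draw]
  RT 60: heading 180 -> 120
  -- iteration 5/6 --
  FD 2: (0,-3.464) -> (-1,-1.732) [heading=120, draw]
  RT 60: heading 120 -> 60
  -- iteration 6/6 --
  FD 2: (-1,-1.732) -> (0,0) [heading=60, draw]
  RT 60: heading 60 -> 0
]
Final: pos=(0,0), heading=0, 6 segment(s) drawn

Start position: (0, 0)
Final position: (0, 0)
Distance = 0; < 1e-6 -> CLOSED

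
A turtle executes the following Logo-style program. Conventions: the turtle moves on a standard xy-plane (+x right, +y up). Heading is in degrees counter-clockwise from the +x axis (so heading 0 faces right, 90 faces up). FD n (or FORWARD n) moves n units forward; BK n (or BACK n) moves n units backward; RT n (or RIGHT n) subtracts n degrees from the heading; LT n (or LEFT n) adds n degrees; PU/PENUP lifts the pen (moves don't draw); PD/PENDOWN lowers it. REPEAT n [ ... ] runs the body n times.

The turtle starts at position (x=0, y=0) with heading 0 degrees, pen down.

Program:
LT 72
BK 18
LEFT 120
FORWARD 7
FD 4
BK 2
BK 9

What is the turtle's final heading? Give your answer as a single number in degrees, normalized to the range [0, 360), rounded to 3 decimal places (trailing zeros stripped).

Executing turtle program step by step:
Start: pos=(0,0), heading=0, pen down
LT 72: heading 0 -> 72
BK 18: (0,0) -> (-5.562,-17.119) [heading=72, draw]
LT 120: heading 72 -> 192
FD 7: (-5.562,-17.119) -> (-12.409,-18.574) [heading=192, draw]
FD 4: (-12.409,-18.574) -> (-16.322,-19.406) [heading=192, draw]
BK 2: (-16.322,-19.406) -> (-14.366,-18.99) [heading=192, draw]
BK 9: (-14.366,-18.99) -> (-5.562,-17.119) [heading=192, draw]
Final: pos=(-5.562,-17.119), heading=192, 5 segment(s) drawn

Answer: 192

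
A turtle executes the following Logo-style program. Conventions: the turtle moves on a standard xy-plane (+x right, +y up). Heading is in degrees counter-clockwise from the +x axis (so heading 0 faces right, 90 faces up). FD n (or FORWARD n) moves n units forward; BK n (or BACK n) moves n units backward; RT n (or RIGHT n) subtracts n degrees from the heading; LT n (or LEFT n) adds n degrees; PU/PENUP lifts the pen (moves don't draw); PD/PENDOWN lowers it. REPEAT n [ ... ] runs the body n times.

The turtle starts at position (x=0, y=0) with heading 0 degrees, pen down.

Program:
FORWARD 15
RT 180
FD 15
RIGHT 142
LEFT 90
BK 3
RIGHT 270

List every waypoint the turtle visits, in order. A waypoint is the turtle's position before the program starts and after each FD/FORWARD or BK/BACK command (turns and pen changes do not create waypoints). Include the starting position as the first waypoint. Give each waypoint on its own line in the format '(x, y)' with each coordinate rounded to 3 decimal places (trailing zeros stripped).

Executing turtle program step by step:
Start: pos=(0,0), heading=0, pen down
FD 15: (0,0) -> (15,0) [heading=0, draw]
RT 180: heading 0 -> 180
FD 15: (15,0) -> (0,0) [heading=180, draw]
RT 142: heading 180 -> 38
LT 90: heading 38 -> 128
BK 3: (0,0) -> (1.847,-2.364) [heading=128, draw]
RT 270: heading 128 -> 218
Final: pos=(1.847,-2.364), heading=218, 3 segment(s) drawn
Waypoints (4 total):
(0, 0)
(15, 0)
(0, 0)
(1.847, -2.364)

Answer: (0, 0)
(15, 0)
(0, 0)
(1.847, -2.364)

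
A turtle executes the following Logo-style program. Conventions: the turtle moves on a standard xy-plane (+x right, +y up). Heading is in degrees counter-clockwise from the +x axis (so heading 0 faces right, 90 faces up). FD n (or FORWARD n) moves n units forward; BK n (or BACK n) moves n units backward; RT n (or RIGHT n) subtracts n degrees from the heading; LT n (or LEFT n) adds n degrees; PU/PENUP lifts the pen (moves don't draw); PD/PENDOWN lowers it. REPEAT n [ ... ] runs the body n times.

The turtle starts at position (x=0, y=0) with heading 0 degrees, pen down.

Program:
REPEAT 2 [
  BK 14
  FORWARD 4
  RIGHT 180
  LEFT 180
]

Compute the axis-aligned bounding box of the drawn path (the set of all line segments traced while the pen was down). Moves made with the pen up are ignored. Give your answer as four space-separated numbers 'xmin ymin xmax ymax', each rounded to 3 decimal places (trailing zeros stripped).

Executing turtle program step by step:
Start: pos=(0,0), heading=0, pen down
REPEAT 2 [
  -- iteration 1/2 --
  BK 14: (0,0) -> (-14,0) [heading=0, draw]
  FD 4: (-14,0) -> (-10,0) [heading=0, draw]
  RT 180: heading 0 -> 180
  LT 180: heading 180 -> 0
  -- iteration 2/2 --
  BK 14: (-10,0) -> (-24,0) [heading=0, draw]
  FD 4: (-24,0) -> (-20,0) [heading=0, draw]
  RT 180: heading 0 -> 180
  LT 180: heading 180 -> 0
]
Final: pos=(-20,0), heading=0, 4 segment(s) drawn

Segment endpoints: x in {-24, -20, -14, -10, 0}, y in {0}
xmin=-24, ymin=0, xmax=0, ymax=0

Answer: -24 0 0 0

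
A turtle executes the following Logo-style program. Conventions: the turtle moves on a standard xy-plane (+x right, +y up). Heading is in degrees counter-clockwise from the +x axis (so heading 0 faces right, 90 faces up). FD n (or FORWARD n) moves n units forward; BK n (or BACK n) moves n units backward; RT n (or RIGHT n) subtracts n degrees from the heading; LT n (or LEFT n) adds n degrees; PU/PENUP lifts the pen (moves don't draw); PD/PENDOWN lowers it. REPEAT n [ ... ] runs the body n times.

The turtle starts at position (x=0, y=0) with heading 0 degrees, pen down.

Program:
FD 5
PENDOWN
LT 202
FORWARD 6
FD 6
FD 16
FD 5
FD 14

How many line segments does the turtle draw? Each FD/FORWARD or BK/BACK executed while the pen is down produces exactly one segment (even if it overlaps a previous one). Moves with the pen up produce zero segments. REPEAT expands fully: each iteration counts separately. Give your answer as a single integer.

Answer: 6

Derivation:
Executing turtle program step by step:
Start: pos=(0,0), heading=0, pen down
FD 5: (0,0) -> (5,0) [heading=0, draw]
PD: pen down
LT 202: heading 0 -> 202
FD 6: (5,0) -> (-0.563,-2.248) [heading=202, draw]
FD 6: (-0.563,-2.248) -> (-6.126,-4.495) [heading=202, draw]
FD 16: (-6.126,-4.495) -> (-20.961,-10.489) [heading=202, draw]
FD 5: (-20.961,-10.489) -> (-25.597,-12.362) [heading=202, draw]
FD 14: (-25.597,-12.362) -> (-38.578,-17.607) [heading=202, draw]
Final: pos=(-38.578,-17.607), heading=202, 6 segment(s) drawn
Segments drawn: 6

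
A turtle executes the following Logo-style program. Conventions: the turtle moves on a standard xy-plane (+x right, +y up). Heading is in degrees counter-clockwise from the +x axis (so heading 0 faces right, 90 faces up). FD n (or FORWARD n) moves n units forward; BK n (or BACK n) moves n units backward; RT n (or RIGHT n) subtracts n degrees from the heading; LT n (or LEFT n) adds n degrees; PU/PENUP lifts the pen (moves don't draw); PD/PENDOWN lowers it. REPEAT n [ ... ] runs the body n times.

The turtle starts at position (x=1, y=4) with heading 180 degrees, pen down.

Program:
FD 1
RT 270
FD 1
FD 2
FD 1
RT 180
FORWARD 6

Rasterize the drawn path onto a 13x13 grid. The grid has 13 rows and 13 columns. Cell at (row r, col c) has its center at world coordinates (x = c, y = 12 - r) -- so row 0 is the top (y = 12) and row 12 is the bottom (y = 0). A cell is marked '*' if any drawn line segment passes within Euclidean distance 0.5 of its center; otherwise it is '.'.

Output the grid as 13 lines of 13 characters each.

Answer: .............
.............
.............
.............
.............
.............
*............
*............
**...........
*............
*............
*............
*............

Derivation:
Segment 0: (1,4) -> (0,4)
Segment 1: (0,4) -> (0,3)
Segment 2: (0,3) -> (0,1)
Segment 3: (0,1) -> (0,0)
Segment 4: (0,0) -> (-0,6)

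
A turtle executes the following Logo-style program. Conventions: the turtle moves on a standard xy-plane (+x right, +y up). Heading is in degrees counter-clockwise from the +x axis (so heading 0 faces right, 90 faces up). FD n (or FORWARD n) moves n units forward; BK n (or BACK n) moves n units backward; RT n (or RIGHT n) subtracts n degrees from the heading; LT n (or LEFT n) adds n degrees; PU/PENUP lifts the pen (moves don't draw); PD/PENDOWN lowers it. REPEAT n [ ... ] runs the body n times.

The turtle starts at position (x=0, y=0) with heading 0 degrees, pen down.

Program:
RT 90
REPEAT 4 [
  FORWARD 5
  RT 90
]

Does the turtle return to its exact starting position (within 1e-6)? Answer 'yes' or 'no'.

Answer: yes

Derivation:
Executing turtle program step by step:
Start: pos=(0,0), heading=0, pen down
RT 90: heading 0 -> 270
REPEAT 4 [
  -- iteration 1/4 --
  FD 5: (0,0) -> (0,-5) [heading=270, draw]
  RT 90: heading 270 -> 180
  -- iteration 2/4 --
  FD 5: (0,-5) -> (-5,-5) [heading=180, draw]
  RT 90: heading 180 -> 90
  -- iteration 3/4 --
  FD 5: (-5,-5) -> (-5,0) [heading=90, draw]
  RT 90: heading 90 -> 0
  -- iteration 4/4 --
  FD 5: (-5,0) -> (0,0) [heading=0, draw]
  RT 90: heading 0 -> 270
]
Final: pos=(0,0), heading=270, 4 segment(s) drawn

Start position: (0, 0)
Final position: (0, 0)
Distance = 0; < 1e-6 -> CLOSED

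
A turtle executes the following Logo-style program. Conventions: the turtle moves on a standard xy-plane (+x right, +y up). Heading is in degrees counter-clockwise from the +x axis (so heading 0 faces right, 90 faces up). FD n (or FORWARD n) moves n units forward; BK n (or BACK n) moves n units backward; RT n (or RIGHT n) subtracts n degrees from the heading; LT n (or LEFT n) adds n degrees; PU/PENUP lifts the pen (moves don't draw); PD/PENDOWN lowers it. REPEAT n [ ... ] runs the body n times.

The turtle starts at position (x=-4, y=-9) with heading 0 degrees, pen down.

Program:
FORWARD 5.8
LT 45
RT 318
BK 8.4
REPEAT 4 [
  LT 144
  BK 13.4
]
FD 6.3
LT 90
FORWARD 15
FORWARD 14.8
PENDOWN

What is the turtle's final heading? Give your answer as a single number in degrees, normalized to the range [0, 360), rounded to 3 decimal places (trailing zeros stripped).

Answer: 33

Derivation:
Executing turtle program step by step:
Start: pos=(-4,-9), heading=0, pen down
FD 5.8: (-4,-9) -> (1.8,-9) [heading=0, draw]
LT 45: heading 0 -> 45
RT 318: heading 45 -> 87
BK 8.4: (1.8,-9) -> (1.36,-17.388) [heading=87, draw]
REPEAT 4 [
  -- iteration 1/4 --
  LT 144: heading 87 -> 231
  BK 13.4: (1.36,-17.388) -> (9.793,-6.975) [heading=231, draw]
  -- iteration 2/4 --
  LT 144: heading 231 -> 15
  BK 13.4: (9.793,-6.975) -> (-3.15,-10.443) [heading=15, draw]
  -- iteration 3/4 --
  LT 144: heading 15 -> 159
  BK 13.4: (-3.15,-10.443) -> (9.36,-15.245) [heading=159, draw]
  -- iteration 4/4 --
  LT 144: heading 159 -> 303
  BK 13.4: (9.36,-15.245) -> (2.062,-4.007) [heading=303, draw]
]
FD 6.3: (2.062,-4.007) -> (5.493,-9.29) [heading=303, draw]
LT 90: heading 303 -> 33
FD 15: (5.493,-9.29) -> (18.073,-1.121) [heading=33, draw]
FD 14.8: (18.073,-1.121) -> (30.485,6.94) [heading=33, draw]
PD: pen down
Final: pos=(30.485,6.94), heading=33, 9 segment(s) drawn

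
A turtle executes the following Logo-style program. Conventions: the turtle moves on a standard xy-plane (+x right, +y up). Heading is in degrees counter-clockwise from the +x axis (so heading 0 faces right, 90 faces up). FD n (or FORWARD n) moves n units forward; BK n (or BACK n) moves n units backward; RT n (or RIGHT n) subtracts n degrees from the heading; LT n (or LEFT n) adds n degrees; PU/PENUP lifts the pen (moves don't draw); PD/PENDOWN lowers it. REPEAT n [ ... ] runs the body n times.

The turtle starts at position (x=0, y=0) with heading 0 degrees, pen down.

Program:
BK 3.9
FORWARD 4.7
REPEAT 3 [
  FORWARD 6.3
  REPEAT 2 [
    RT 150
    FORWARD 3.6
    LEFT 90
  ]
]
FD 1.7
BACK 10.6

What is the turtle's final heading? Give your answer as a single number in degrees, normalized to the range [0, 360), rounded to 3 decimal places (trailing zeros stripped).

Answer: 0

Derivation:
Executing turtle program step by step:
Start: pos=(0,0), heading=0, pen down
BK 3.9: (0,0) -> (-3.9,0) [heading=0, draw]
FD 4.7: (-3.9,0) -> (0.8,0) [heading=0, draw]
REPEAT 3 [
  -- iteration 1/3 --
  FD 6.3: (0.8,0) -> (7.1,0) [heading=0, draw]
  REPEAT 2 [
    -- iteration 1/2 --
    RT 150: heading 0 -> 210
    FD 3.6: (7.1,0) -> (3.982,-1.8) [heading=210, draw]
    LT 90: heading 210 -> 300
    -- iteration 2/2 --
    RT 150: heading 300 -> 150
    FD 3.6: (3.982,-1.8) -> (0.865,0) [heading=150, draw]
    LT 90: heading 150 -> 240
  ]
  -- iteration 2/3 --
  FD 6.3: (0.865,0) -> (-2.285,-5.456) [heading=240, draw]
  REPEAT 2 [
    -- iteration 1/2 --
    RT 150: heading 240 -> 90
    FD 3.6: (-2.285,-5.456) -> (-2.285,-1.856) [heading=90, draw]
    LT 90: heading 90 -> 180
    -- iteration 2/2 --
    RT 150: heading 180 -> 30
    FD 3.6: (-2.285,-1.856) -> (0.832,-0.056) [heading=30, draw]
    LT 90: heading 30 -> 120
  ]
  -- iteration 3/3 --
  FD 6.3: (0.832,-0.056) -> (-2.318,5.4) [heading=120, draw]
  REPEAT 2 [
    -- iteration 1/2 --
    RT 150: heading 120 -> 330
    FD 3.6: (-2.318,5.4) -> (0.8,3.6) [heading=330, draw]
    LT 90: heading 330 -> 60
    -- iteration 2/2 --
    RT 150: heading 60 -> 270
    FD 3.6: (0.8,3.6) -> (0.8,0) [heading=270, draw]
    LT 90: heading 270 -> 0
  ]
]
FD 1.7: (0.8,0) -> (2.5,0) [heading=0, draw]
BK 10.6: (2.5,0) -> (-8.1,0) [heading=0, draw]
Final: pos=(-8.1,0), heading=0, 13 segment(s) drawn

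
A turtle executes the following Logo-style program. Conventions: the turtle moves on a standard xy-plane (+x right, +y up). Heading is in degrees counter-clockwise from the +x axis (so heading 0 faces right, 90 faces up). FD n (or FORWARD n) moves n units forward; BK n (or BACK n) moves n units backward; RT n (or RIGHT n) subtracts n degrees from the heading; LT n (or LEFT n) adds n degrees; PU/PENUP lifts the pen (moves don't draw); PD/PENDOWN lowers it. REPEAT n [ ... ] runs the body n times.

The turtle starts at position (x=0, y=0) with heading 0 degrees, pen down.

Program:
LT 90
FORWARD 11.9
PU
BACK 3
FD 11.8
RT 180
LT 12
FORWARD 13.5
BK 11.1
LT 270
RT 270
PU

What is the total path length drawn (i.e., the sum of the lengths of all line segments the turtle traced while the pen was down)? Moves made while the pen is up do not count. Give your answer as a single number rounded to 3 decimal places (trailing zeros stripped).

Answer: 11.9

Derivation:
Executing turtle program step by step:
Start: pos=(0,0), heading=0, pen down
LT 90: heading 0 -> 90
FD 11.9: (0,0) -> (0,11.9) [heading=90, draw]
PU: pen up
BK 3: (0,11.9) -> (0,8.9) [heading=90, move]
FD 11.8: (0,8.9) -> (0,20.7) [heading=90, move]
RT 180: heading 90 -> 270
LT 12: heading 270 -> 282
FD 13.5: (0,20.7) -> (2.807,7.495) [heading=282, move]
BK 11.1: (2.807,7.495) -> (0.499,18.352) [heading=282, move]
LT 270: heading 282 -> 192
RT 270: heading 192 -> 282
PU: pen up
Final: pos=(0.499,18.352), heading=282, 1 segment(s) drawn

Segment lengths:
  seg 1: (0,0) -> (0,11.9), length = 11.9
Total = 11.9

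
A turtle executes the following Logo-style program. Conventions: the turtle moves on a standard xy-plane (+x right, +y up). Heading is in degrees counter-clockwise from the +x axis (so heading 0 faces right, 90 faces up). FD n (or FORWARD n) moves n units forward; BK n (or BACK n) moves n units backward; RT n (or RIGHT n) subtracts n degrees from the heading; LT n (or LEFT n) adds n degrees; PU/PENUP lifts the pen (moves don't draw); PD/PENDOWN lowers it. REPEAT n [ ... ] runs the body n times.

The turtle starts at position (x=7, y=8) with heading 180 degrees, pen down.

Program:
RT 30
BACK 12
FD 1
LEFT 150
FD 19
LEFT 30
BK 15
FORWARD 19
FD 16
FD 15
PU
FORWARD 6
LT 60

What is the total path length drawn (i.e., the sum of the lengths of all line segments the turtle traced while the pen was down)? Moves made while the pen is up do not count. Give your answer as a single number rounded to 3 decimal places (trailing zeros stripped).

Answer: 97

Derivation:
Executing turtle program step by step:
Start: pos=(7,8), heading=180, pen down
RT 30: heading 180 -> 150
BK 12: (7,8) -> (17.392,2) [heading=150, draw]
FD 1: (17.392,2) -> (16.526,2.5) [heading=150, draw]
LT 150: heading 150 -> 300
FD 19: (16.526,2.5) -> (26.026,-13.954) [heading=300, draw]
LT 30: heading 300 -> 330
BK 15: (26.026,-13.954) -> (13.036,-6.454) [heading=330, draw]
FD 19: (13.036,-6.454) -> (29.49,-15.954) [heading=330, draw]
FD 16: (29.49,-15.954) -> (43.347,-23.954) [heading=330, draw]
FD 15: (43.347,-23.954) -> (56.337,-31.454) [heading=330, draw]
PU: pen up
FD 6: (56.337,-31.454) -> (61.533,-34.454) [heading=330, move]
LT 60: heading 330 -> 30
Final: pos=(61.533,-34.454), heading=30, 7 segment(s) drawn

Segment lengths:
  seg 1: (7,8) -> (17.392,2), length = 12
  seg 2: (17.392,2) -> (16.526,2.5), length = 1
  seg 3: (16.526,2.5) -> (26.026,-13.954), length = 19
  seg 4: (26.026,-13.954) -> (13.036,-6.454), length = 15
  seg 5: (13.036,-6.454) -> (29.49,-15.954), length = 19
  seg 6: (29.49,-15.954) -> (43.347,-23.954), length = 16
  seg 7: (43.347,-23.954) -> (56.337,-31.454), length = 15
Total = 97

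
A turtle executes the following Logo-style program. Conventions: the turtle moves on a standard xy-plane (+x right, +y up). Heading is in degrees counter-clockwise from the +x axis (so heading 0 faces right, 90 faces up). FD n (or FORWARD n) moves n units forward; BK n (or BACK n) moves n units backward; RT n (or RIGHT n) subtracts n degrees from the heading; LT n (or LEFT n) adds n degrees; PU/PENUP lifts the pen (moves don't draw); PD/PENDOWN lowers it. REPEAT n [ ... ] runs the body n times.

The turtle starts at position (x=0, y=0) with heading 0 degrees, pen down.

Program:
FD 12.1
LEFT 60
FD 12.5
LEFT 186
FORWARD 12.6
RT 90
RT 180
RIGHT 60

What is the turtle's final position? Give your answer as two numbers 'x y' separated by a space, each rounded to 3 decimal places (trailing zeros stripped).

Answer: 13.225 -0.685

Derivation:
Executing turtle program step by step:
Start: pos=(0,0), heading=0, pen down
FD 12.1: (0,0) -> (12.1,0) [heading=0, draw]
LT 60: heading 0 -> 60
FD 12.5: (12.1,0) -> (18.35,10.825) [heading=60, draw]
LT 186: heading 60 -> 246
FD 12.6: (18.35,10.825) -> (13.225,-0.685) [heading=246, draw]
RT 90: heading 246 -> 156
RT 180: heading 156 -> 336
RT 60: heading 336 -> 276
Final: pos=(13.225,-0.685), heading=276, 3 segment(s) drawn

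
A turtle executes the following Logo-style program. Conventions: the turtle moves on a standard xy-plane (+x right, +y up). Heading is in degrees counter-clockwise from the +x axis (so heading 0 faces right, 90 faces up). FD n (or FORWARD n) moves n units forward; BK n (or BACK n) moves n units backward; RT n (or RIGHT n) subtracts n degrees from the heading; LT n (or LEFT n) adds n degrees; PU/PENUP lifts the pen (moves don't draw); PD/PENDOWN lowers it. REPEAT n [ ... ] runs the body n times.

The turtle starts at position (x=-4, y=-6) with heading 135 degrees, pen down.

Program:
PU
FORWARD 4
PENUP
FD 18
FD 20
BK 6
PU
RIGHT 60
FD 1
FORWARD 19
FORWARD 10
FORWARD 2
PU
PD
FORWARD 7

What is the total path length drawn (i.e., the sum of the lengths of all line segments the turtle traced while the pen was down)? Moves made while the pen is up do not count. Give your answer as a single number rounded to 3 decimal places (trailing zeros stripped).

Answer: 7

Derivation:
Executing turtle program step by step:
Start: pos=(-4,-6), heading=135, pen down
PU: pen up
FD 4: (-4,-6) -> (-6.828,-3.172) [heading=135, move]
PU: pen up
FD 18: (-6.828,-3.172) -> (-19.556,9.556) [heading=135, move]
FD 20: (-19.556,9.556) -> (-33.698,23.698) [heading=135, move]
BK 6: (-33.698,23.698) -> (-29.456,19.456) [heading=135, move]
PU: pen up
RT 60: heading 135 -> 75
FD 1: (-29.456,19.456) -> (-29.197,20.422) [heading=75, move]
FD 19: (-29.197,20.422) -> (-24.279,38.774) [heading=75, move]
FD 10: (-24.279,38.774) -> (-21.691,48.434) [heading=75, move]
FD 2: (-21.691,48.434) -> (-21.174,50.365) [heading=75, move]
PU: pen up
PD: pen down
FD 7: (-21.174,50.365) -> (-19.362,57.127) [heading=75, draw]
Final: pos=(-19.362,57.127), heading=75, 1 segment(s) drawn

Segment lengths:
  seg 1: (-21.174,50.365) -> (-19.362,57.127), length = 7
Total = 7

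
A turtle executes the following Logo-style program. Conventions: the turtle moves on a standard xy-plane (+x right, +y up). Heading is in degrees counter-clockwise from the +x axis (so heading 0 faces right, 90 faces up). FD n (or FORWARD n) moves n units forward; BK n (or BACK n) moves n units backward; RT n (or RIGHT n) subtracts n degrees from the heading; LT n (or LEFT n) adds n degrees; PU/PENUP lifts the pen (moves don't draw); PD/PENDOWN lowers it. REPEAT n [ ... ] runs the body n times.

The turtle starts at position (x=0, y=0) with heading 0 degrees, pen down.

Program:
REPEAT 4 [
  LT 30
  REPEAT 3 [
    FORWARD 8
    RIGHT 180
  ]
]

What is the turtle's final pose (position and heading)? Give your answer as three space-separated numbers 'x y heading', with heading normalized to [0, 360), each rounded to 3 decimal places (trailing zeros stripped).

Answer: 6.928 -1.856 120

Derivation:
Executing turtle program step by step:
Start: pos=(0,0), heading=0, pen down
REPEAT 4 [
  -- iteration 1/4 --
  LT 30: heading 0 -> 30
  REPEAT 3 [
    -- iteration 1/3 --
    FD 8: (0,0) -> (6.928,4) [heading=30, draw]
    RT 180: heading 30 -> 210
    -- iteration 2/3 --
    FD 8: (6.928,4) -> (0,0) [heading=210, draw]
    RT 180: heading 210 -> 30
    -- iteration 3/3 --
    FD 8: (0,0) -> (6.928,4) [heading=30, draw]
    RT 180: heading 30 -> 210
  ]
  -- iteration 2/4 --
  LT 30: heading 210 -> 240
  REPEAT 3 [
    -- iteration 1/3 --
    FD 8: (6.928,4) -> (2.928,-2.928) [heading=240, draw]
    RT 180: heading 240 -> 60
    -- iteration 2/3 --
    FD 8: (2.928,-2.928) -> (6.928,4) [heading=60, draw]
    RT 180: heading 60 -> 240
    -- iteration 3/3 --
    FD 8: (6.928,4) -> (2.928,-2.928) [heading=240, draw]
    RT 180: heading 240 -> 60
  ]
  -- iteration 3/4 --
  LT 30: heading 60 -> 90
  REPEAT 3 [
    -- iteration 1/3 --
    FD 8: (2.928,-2.928) -> (2.928,5.072) [heading=90, draw]
    RT 180: heading 90 -> 270
    -- iteration 2/3 --
    FD 8: (2.928,5.072) -> (2.928,-2.928) [heading=270, draw]
    RT 180: heading 270 -> 90
    -- iteration 3/3 --
    FD 8: (2.928,-2.928) -> (2.928,5.072) [heading=90, draw]
    RT 180: heading 90 -> 270
  ]
  -- iteration 4/4 --
  LT 30: heading 270 -> 300
  REPEAT 3 [
    -- iteration 1/3 --
    FD 8: (2.928,5.072) -> (6.928,-1.856) [heading=300, draw]
    RT 180: heading 300 -> 120
    -- iteration 2/3 --
    FD 8: (6.928,-1.856) -> (2.928,5.072) [heading=120, draw]
    RT 180: heading 120 -> 300
    -- iteration 3/3 --
    FD 8: (2.928,5.072) -> (6.928,-1.856) [heading=300, draw]
    RT 180: heading 300 -> 120
  ]
]
Final: pos=(6.928,-1.856), heading=120, 12 segment(s) drawn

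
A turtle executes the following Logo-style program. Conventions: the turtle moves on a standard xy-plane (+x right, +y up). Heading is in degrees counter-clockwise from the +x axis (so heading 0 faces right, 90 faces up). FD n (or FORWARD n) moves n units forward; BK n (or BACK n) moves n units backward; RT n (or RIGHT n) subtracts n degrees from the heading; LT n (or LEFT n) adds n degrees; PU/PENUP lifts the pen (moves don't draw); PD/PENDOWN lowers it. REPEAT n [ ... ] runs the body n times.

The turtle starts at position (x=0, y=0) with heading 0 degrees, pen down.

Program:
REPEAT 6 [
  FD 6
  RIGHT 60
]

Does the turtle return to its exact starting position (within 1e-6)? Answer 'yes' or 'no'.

Executing turtle program step by step:
Start: pos=(0,0), heading=0, pen down
REPEAT 6 [
  -- iteration 1/6 --
  FD 6: (0,0) -> (6,0) [heading=0, draw]
  RT 60: heading 0 -> 300
  -- iteration 2/6 --
  FD 6: (6,0) -> (9,-5.196) [heading=300, draw]
  RT 60: heading 300 -> 240
  -- iteration 3/6 --
  FD 6: (9,-5.196) -> (6,-10.392) [heading=240, draw]
  RT 60: heading 240 -> 180
  -- iteration 4/6 --
  FD 6: (6,-10.392) -> (0,-10.392) [heading=180, draw]
  RT 60: heading 180 -> 120
  -- iteration 5/6 --
  FD 6: (0,-10.392) -> (-3,-5.196) [heading=120, draw]
  RT 60: heading 120 -> 60
  -- iteration 6/6 --
  FD 6: (-3,-5.196) -> (0,0) [heading=60, draw]
  RT 60: heading 60 -> 0
]
Final: pos=(0,0), heading=0, 6 segment(s) drawn

Start position: (0, 0)
Final position: (0, 0)
Distance = 0; < 1e-6 -> CLOSED

Answer: yes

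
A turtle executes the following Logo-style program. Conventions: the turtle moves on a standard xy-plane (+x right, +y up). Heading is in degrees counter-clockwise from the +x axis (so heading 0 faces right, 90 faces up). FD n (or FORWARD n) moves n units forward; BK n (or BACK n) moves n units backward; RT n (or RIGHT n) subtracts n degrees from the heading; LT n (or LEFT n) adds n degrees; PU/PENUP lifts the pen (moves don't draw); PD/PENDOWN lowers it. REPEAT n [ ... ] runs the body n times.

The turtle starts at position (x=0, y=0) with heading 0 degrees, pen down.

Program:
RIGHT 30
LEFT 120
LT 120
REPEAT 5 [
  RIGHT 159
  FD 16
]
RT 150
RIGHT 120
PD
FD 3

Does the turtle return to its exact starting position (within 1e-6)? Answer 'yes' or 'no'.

Executing turtle program step by step:
Start: pos=(0,0), heading=0, pen down
RT 30: heading 0 -> 330
LT 120: heading 330 -> 90
LT 120: heading 90 -> 210
REPEAT 5 [
  -- iteration 1/5 --
  RT 159: heading 210 -> 51
  FD 16: (0,0) -> (10.069,12.434) [heading=51, draw]
  -- iteration 2/5 --
  RT 159: heading 51 -> 252
  FD 16: (10.069,12.434) -> (5.125,-2.783) [heading=252, draw]
  -- iteration 3/5 --
  RT 159: heading 252 -> 93
  FD 16: (5.125,-2.783) -> (4.287,13.196) [heading=93, draw]
  -- iteration 4/5 --
  RT 159: heading 93 -> 294
  FD 16: (4.287,13.196) -> (10.795,-1.421) [heading=294, draw]
  -- iteration 5/5 --
  RT 159: heading 294 -> 135
  FD 16: (10.795,-1.421) -> (-0.518,9.892) [heading=135, draw]
]
RT 150: heading 135 -> 345
RT 120: heading 345 -> 225
PD: pen down
FD 3: (-0.518,9.892) -> (-2.64,7.771) [heading=225, draw]
Final: pos=(-2.64,7.771), heading=225, 6 segment(s) drawn

Start position: (0, 0)
Final position: (-2.64, 7.771)
Distance = 8.207; >= 1e-6 -> NOT closed

Answer: no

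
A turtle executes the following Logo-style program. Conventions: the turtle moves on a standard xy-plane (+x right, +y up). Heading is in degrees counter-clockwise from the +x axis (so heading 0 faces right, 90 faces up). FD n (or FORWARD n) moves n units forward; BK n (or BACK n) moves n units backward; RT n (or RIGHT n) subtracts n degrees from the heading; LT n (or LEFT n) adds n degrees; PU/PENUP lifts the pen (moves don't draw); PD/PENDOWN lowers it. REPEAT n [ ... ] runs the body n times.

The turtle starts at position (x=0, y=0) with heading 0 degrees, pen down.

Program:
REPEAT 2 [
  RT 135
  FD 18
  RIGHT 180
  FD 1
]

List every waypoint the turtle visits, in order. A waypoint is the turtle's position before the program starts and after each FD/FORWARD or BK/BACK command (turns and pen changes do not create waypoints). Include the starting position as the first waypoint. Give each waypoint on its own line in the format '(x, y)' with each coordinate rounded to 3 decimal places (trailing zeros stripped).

Executing turtle program step by step:
Start: pos=(0,0), heading=0, pen down
REPEAT 2 [
  -- iteration 1/2 --
  RT 135: heading 0 -> 225
  FD 18: (0,0) -> (-12.728,-12.728) [heading=225, draw]
  RT 180: heading 225 -> 45
  FD 1: (-12.728,-12.728) -> (-12.021,-12.021) [heading=45, draw]
  -- iteration 2/2 --
  RT 135: heading 45 -> 270
  FD 18: (-12.021,-12.021) -> (-12.021,-30.021) [heading=270, draw]
  RT 180: heading 270 -> 90
  FD 1: (-12.021,-30.021) -> (-12.021,-29.021) [heading=90, draw]
]
Final: pos=(-12.021,-29.021), heading=90, 4 segment(s) drawn
Waypoints (5 total):
(0, 0)
(-12.728, -12.728)
(-12.021, -12.021)
(-12.021, -30.021)
(-12.021, -29.021)

Answer: (0, 0)
(-12.728, -12.728)
(-12.021, -12.021)
(-12.021, -30.021)
(-12.021, -29.021)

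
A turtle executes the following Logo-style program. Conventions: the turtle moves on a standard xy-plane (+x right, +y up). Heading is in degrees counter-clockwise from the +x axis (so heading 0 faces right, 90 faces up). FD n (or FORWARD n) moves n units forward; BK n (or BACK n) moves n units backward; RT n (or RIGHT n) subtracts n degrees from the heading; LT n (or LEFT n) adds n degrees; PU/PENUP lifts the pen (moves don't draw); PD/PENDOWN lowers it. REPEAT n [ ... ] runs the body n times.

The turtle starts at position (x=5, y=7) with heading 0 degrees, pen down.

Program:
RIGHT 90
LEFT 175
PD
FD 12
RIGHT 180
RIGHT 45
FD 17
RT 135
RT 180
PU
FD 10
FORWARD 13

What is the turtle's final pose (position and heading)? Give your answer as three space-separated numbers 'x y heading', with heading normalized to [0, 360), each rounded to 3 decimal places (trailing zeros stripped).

Answer: -8.981 -14.886 265

Derivation:
Executing turtle program step by step:
Start: pos=(5,7), heading=0, pen down
RT 90: heading 0 -> 270
LT 175: heading 270 -> 85
PD: pen down
FD 12: (5,7) -> (6.046,18.954) [heading=85, draw]
RT 180: heading 85 -> 265
RT 45: heading 265 -> 220
FD 17: (6.046,18.954) -> (-6.977,8.027) [heading=220, draw]
RT 135: heading 220 -> 85
RT 180: heading 85 -> 265
PU: pen up
FD 10: (-6.977,8.027) -> (-7.848,-1.935) [heading=265, move]
FD 13: (-7.848,-1.935) -> (-8.981,-14.886) [heading=265, move]
Final: pos=(-8.981,-14.886), heading=265, 2 segment(s) drawn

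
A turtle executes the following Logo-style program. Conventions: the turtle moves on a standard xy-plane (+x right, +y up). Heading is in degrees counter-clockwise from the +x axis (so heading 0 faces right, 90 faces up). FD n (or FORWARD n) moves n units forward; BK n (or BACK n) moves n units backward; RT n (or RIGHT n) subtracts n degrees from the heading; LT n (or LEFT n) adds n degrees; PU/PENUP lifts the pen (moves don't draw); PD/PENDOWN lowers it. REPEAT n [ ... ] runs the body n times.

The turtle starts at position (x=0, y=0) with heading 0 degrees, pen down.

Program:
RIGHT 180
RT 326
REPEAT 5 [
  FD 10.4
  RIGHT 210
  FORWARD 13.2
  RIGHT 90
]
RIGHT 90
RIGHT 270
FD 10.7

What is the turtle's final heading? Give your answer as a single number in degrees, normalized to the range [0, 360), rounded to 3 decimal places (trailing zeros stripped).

Executing turtle program step by step:
Start: pos=(0,0), heading=0, pen down
RT 180: heading 0 -> 180
RT 326: heading 180 -> 214
REPEAT 5 [
  -- iteration 1/5 --
  FD 10.4: (0,0) -> (-8.622,-5.816) [heading=214, draw]
  RT 210: heading 214 -> 4
  FD 13.2: (-8.622,-5.816) -> (4.546,-4.895) [heading=4, draw]
  RT 90: heading 4 -> 274
  -- iteration 2/5 --
  FD 10.4: (4.546,-4.895) -> (5.271,-15.269) [heading=274, draw]
  RT 210: heading 274 -> 64
  FD 13.2: (5.271,-15.269) -> (11.058,-3.405) [heading=64, draw]
  RT 90: heading 64 -> 334
  -- iteration 3/5 --
  FD 10.4: (11.058,-3.405) -> (20.405,-7.964) [heading=334, draw]
  RT 210: heading 334 -> 124
  FD 13.2: (20.405,-7.964) -> (13.024,2.979) [heading=124, draw]
  RT 90: heading 124 -> 34
  -- iteration 4/5 --
  FD 10.4: (13.024,2.979) -> (21.646,8.794) [heading=34, draw]
  RT 210: heading 34 -> 184
  FD 13.2: (21.646,8.794) -> (8.478,7.874) [heading=184, draw]
  RT 90: heading 184 -> 94
  -- iteration 5/5 --
  FD 10.4: (8.478,7.874) -> (7.753,18.248) [heading=94, draw]
  RT 210: heading 94 -> 244
  FD 13.2: (7.753,18.248) -> (1.966,6.384) [heading=244, draw]
  RT 90: heading 244 -> 154
]
RT 90: heading 154 -> 64
RT 270: heading 64 -> 154
FD 10.7: (1.966,6.384) -> (-7.651,11.075) [heading=154, draw]
Final: pos=(-7.651,11.075), heading=154, 11 segment(s) drawn

Answer: 154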